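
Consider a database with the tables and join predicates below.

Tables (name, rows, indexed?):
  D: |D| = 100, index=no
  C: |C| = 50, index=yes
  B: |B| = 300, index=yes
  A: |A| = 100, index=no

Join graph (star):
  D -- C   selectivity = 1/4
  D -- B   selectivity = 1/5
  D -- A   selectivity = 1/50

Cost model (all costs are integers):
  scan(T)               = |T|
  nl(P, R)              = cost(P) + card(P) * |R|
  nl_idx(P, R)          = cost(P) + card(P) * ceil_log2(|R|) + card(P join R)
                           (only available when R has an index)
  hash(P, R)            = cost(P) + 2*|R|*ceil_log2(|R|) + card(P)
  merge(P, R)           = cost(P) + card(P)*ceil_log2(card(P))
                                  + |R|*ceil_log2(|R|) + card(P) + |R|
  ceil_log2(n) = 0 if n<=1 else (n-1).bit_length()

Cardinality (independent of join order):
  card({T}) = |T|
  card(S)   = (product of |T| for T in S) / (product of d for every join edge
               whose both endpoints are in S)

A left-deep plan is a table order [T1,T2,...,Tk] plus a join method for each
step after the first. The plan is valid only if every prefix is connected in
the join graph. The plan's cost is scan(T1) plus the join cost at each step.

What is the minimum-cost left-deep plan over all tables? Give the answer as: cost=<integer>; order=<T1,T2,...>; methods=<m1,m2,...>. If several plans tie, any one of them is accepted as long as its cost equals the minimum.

Selinger DP (subsets sized 1..n):
  {D}: scan cost=100, card=100
  {C}: scan cost=50, card=50
  {B}: scan cost=300, card=300
  {A}: scan cost=100, card=100
  {CD}: card=1250; try (C,hash)→800, (D,merge)→1200, (C,merge)→1250, (D,hash)→1500, (C,nl_idx)→1950, (D,nl)→5050 …(+1); best=800 via (C,hash)
  {BD}: card=6000; try (D,hash)→2000, (B,merge)→3900, (D,merge)→4100, (B,hash)→5600, (B,nl_idx)→7000, (B,nl)→30100 …(+1); best=2000 via (D,hash)
  {AD}: card=200; try (D,hash)→1600, (A,hash)→1600, (D,merge)→1700, (A,merge)→1700, (D,nl)→10100, (A,nl)→10100; best=1600 via (D,hash)
  {BCD}: card=75000; try (B,hash)→7450, (C,hash)→8600, (B,merge)→18800, (C,merge)→86350, (B,nl_idx)→87050, (C,nl_idx)→113000 …(+2); best=7450 via (B,hash)
  {ACD}: card=2500; try (C,hash)→2400, (A,hash)→3450, (C,merge)→3750, (C,nl_idx)→5300, (C,nl)→11600, (A,merge)→16600 …(+1); best=2400 via (C,hash)
  {ABD}: card=12000; try (B,merge)→6400, (B,hash)→7200, (A,hash)→9400, (B,nl_idx)→15400, (B,nl)→61600, (A,merge)→86800 …(+1); best=6400 via (B,merge)
  {ABCD}: card=150000; try (B,hash)→10300, (C,hash)→19000, (B,merge)→37900, (A,hash)→83850, (B,nl_idx)→174900, (C,merge)→186750 …(+5); best=10300 via (B,hash)

cost=10300; order=A,D,C,B; methods=hash,hash,hash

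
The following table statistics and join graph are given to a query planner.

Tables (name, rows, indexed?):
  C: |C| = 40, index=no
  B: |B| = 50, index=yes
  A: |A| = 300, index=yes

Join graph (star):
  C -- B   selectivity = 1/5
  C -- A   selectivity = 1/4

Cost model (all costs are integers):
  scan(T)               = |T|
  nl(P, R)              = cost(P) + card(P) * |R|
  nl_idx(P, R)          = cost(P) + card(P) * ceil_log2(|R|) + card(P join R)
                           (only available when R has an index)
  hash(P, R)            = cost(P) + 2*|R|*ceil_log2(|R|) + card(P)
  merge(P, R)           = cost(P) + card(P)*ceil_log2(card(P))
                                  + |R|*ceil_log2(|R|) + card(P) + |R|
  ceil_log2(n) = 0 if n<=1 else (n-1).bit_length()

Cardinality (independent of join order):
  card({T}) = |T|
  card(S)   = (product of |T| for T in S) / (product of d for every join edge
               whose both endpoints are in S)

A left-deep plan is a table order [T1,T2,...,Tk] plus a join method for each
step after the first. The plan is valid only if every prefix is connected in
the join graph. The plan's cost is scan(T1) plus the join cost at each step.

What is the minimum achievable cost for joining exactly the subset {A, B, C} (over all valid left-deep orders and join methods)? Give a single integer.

Selinger DP over subsets of {A,B,C}:
  {C}: scan cost=40, card=40
  {B}: scan cost=50, card=50
  {A}: scan cost=300, card=300
  {BC}: card=400; try (C,hash)→580, (B,merge)→670, (C,merge)→680, (B,hash)→680, (B,nl_idx)→680, (B,nl)→2040 …(+1); best=580 via (C,hash)
  {AC}: card=3000; try (C,hash)→1080, (A,merge)→3320, (A,nl_idx)→3400, (C,merge)→3580, (A,hash)→5480, (A,nl)→12040 …(+1); best=1080 via (C,hash)
  {ABC}: card=30000; try (B,hash)→4680, (A,hash)→6380, (A,merge)→7580, (A,nl_idx)→34180, (B,merge)→40430, (B,nl_idx)→49080 …(+2); best=4680 via (B,hash)

4680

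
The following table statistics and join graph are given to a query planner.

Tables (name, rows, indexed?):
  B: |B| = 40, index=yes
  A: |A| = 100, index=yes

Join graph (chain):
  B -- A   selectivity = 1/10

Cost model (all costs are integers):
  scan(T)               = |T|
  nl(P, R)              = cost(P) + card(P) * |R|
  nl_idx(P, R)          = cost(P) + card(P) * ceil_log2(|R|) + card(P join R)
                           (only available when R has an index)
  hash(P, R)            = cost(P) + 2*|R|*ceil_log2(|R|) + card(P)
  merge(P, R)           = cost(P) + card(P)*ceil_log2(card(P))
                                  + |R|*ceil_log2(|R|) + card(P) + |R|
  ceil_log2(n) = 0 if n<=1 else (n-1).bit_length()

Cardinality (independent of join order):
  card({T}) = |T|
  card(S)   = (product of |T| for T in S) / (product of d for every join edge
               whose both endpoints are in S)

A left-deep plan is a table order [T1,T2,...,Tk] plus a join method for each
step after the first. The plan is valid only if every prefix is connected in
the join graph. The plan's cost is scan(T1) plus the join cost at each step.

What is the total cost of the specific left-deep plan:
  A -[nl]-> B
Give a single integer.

4100

step 1: scan A: cost=100, card=100
step 2: join B via nl
    card(P join B) = 100*40/(10) = 400
    cost = 100 + 100*40 = 4100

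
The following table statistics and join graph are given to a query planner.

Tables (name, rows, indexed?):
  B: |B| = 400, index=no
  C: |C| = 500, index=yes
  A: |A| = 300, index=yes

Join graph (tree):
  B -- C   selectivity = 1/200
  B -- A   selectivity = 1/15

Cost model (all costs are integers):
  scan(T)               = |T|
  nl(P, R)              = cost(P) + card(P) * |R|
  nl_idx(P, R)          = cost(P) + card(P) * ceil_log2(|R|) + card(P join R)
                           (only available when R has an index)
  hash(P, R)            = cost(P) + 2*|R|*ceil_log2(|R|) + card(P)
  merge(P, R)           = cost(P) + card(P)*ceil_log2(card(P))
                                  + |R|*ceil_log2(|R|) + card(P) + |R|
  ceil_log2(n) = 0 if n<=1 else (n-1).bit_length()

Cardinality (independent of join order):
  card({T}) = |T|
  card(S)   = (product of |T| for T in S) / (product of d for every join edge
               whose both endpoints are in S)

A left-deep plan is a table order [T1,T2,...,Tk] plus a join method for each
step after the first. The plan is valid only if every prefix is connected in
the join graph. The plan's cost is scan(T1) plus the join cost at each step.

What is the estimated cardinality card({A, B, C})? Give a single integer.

20000

Tables in S: A(300), B(400), C(500)
Edges inside S: B-C(d=200), B-A(d=15)
numerator = 300 * 400 * 500 = 60000000
denominator = 200 * 15 = 3000
card(S) = 60000000 / 3000 = 20000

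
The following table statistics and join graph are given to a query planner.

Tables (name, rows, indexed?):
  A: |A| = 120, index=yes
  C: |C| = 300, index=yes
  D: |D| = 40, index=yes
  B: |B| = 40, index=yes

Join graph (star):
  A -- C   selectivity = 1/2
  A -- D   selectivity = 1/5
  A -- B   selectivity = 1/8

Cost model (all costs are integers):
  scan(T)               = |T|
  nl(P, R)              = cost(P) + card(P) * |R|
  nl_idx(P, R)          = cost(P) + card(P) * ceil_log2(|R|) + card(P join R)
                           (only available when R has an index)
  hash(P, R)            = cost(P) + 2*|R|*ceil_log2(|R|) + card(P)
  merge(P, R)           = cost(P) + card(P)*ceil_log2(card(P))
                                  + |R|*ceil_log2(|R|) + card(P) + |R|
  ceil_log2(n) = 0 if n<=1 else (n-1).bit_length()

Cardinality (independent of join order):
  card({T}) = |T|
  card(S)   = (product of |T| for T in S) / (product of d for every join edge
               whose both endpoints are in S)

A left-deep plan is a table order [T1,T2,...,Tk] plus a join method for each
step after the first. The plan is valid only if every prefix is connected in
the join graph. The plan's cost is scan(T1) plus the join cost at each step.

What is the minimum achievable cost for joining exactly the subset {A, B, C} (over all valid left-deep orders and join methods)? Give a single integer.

6720

Selinger DP over subsets of {A,B,C}:
  {A}: scan cost=120, card=120
  {C}: scan cost=300, card=300
  {B}: scan cost=40, card=40
  {AC}: card=18000; try (A,hash)→2280, (C,merge)→4080, (A,merge)→4260, (C,hash)→5640, (C,nl_idx)→19200, (A,nl_idx)→20400 …(+2); best=2280 via (A,hash)
  {AB}: card=600; try (B,hash)→720, (A,nl_idx)→920, (A,merge)→1280, (B,merge)→1360, (B,nl_idx)→1440, (A,hash)→1760 …(+2); best=720 via (B,hash)
  {ABC}: card=90000; try (C,hash)→6720, (C,merge)→10320, (B,hash)→20760, (C,nl_idx)→96120, (C,nl)→180720, (B,nl_idx)→200280 …(+2); best=6720 via (C,hash)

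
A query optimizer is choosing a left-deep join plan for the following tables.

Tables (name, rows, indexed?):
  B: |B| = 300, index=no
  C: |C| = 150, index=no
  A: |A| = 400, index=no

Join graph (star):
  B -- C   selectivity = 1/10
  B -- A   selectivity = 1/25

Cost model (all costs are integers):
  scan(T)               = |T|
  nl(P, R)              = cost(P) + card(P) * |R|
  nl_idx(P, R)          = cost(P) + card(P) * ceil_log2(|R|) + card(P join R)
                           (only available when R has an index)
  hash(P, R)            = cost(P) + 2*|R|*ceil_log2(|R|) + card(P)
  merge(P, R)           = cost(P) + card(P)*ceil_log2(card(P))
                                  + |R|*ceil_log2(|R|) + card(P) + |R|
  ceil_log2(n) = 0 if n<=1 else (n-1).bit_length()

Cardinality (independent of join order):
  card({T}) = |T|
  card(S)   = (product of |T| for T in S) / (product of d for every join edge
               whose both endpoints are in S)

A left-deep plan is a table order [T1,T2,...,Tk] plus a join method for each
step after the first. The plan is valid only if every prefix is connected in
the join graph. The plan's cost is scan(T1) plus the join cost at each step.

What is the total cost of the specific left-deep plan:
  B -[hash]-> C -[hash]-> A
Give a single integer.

step 1: scan B: cost=300, card=300
step 2: join C via hash
    card(P join C) = 300*150/(10) = 4500
    cost = 300 + 2*150*8 + 300 = 3000
step 3: join A via hash
    card(P join A) = 4500*400/(25) = 72000
    cost = 3000 + 2*400*9 + 4500 = 14700

14700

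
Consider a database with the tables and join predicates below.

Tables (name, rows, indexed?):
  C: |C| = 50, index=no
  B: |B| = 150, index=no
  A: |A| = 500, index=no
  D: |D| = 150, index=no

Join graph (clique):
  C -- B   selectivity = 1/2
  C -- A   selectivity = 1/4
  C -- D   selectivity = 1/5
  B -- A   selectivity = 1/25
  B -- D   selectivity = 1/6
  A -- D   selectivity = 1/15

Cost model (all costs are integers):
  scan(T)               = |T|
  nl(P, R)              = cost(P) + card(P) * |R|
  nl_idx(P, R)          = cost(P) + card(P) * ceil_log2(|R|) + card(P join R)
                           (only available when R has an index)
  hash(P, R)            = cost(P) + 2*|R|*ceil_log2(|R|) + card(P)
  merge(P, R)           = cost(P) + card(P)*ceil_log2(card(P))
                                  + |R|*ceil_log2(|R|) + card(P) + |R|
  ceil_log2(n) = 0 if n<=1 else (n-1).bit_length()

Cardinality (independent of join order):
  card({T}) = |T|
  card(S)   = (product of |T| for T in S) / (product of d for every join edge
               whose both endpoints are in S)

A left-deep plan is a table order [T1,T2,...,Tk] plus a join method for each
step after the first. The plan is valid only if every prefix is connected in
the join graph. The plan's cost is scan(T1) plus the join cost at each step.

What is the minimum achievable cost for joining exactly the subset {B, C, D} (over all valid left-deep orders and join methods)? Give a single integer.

Selinger DP over subsets of {B,C,D}:
  {C}: scan cost=50, card=50
  {B}: scan cost=150, card=150
  {D}: scan cost=150, card=150
  {BC}: card=3750; try (C,hash)→900, (B,merge)→1750, (C,merge)→1850, (B,hash)→2500, (B,nl)→7550, (C,nl)→7650; best=900 via (C,hash)
  {CD}: card=1500; try (C,hash)→900, (D,merge)→1750, (C,merge)→1850, (D,hash)→2500, (D,nl)→7550, (C,nl)→7650; best=900 via (C,hash)
  {BD}: card=3750; try (D,hash)→2700, (B,hash)→2700, (D,merge)→2850, (B,merge)→2850, (D,nl)→22650, (B,nl)→22650; best=2700 via (D,hash)
  {BCD}: card=18750; try (B,hash)→4800, (D,hash)→7050, (C,hash)→7050, (B,merge)→20250, (D,merge)→51000, (C,merge)→51800 …(+3); best=4800 via (B,hash)

4800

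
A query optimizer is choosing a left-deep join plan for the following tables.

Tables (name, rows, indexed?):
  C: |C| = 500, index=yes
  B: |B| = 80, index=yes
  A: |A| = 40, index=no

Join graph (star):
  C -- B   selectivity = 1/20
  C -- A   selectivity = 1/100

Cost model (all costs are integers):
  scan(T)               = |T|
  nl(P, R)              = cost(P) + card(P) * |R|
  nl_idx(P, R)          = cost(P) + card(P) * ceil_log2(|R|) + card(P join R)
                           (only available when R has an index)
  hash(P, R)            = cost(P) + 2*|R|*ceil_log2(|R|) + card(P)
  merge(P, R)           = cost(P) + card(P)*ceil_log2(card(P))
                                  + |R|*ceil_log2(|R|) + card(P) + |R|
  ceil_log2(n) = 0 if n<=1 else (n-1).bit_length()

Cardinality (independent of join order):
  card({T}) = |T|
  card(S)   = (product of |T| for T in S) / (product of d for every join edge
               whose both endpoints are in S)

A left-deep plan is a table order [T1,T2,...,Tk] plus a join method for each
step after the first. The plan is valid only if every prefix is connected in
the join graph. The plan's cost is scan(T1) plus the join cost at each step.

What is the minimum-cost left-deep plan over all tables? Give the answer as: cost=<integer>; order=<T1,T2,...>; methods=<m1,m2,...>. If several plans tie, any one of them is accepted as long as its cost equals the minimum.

cost=1920; order=A,C,B; methods=nl_idx,hash

Selinger DP (subsets sized 1..n):
  {C}: scan cost=500, card=500
  {B}: scan cost=80, card=80
  {A}: scan cost=40, card=40
  {BC}: card=2000; try (B,hash)→2120, (C,nl_idx)→2800, (C,merge)→5720, (B,nl_idx)→6000, (B,merge)→6140, (C,hash)→9160 …(+2); best=2120 via (B,hash)
  {AC}: card=200; try (C,nl_idx)→600, (A,hash)→1480, (C,merge)→5320, (A,merge)→5780, (C,hash)→9080, (C,nl)→20040 …(+1); best=600 via (C,nl_idx)
  {ABC}: card=800; try (B,hash)→1920, (B,nl_idx)→2800, (B,merge)→3040, (A,hash)→4600, (B,nl)→16600, (A,merge)→26400 …(+1); best=1920 via (B,hash)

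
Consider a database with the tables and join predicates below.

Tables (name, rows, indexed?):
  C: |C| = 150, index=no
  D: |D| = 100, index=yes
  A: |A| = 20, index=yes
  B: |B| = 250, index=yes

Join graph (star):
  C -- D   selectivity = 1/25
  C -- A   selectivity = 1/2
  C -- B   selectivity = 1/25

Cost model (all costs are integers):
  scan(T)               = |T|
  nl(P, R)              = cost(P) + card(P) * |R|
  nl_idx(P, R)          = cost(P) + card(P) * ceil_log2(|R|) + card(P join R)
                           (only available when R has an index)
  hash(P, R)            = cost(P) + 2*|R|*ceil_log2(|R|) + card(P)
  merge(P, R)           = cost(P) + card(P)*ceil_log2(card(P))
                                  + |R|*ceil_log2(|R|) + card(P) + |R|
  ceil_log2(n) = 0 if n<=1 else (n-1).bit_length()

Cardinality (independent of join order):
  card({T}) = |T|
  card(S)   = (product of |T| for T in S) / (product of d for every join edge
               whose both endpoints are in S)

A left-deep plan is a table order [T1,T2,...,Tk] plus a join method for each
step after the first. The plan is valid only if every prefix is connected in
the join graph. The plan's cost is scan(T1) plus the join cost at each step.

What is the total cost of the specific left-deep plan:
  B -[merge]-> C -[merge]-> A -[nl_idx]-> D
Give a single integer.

step 1: scan B: cost=250, card=250
step 2: join C via merge
    card(P join C) = 250*150/(25) = 1500
    cost = 250 + 250*8 + 150*8 + 250 + 150 = 3850
step 3: join A via merge
    card(P join A) = 1500*20/(2) = 15000
    cost = 3850 + 1500*11 + 20*5 + 1500 + 20 = 21970
step 4: join D via nl_idx
    card(P join D) = 15000*100/(25) = 60000
    cost = 21970 + 15000*7 + 60000 = 186970

186970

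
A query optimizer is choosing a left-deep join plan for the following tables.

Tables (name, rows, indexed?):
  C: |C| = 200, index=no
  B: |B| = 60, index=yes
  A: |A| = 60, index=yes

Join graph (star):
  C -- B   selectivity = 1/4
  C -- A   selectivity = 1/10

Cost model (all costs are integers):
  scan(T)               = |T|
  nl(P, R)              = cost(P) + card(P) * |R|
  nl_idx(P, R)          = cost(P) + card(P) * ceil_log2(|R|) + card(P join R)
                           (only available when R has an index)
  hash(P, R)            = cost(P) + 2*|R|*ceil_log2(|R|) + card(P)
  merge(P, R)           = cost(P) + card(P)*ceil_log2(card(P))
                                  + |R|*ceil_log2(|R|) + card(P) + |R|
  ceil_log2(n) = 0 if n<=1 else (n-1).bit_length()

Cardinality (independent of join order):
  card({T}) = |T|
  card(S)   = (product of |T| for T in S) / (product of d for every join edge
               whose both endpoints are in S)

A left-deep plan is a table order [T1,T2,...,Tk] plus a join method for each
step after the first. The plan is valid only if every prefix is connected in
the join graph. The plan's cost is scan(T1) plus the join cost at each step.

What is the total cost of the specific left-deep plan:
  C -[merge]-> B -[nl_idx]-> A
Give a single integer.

38420

step 1: scan C: cost=200, card=200
step 2: join B via merge
    card(P join B) = 200*60/(4) = 3000
    cost = 200 + 200*8 + 60*6 + 200 + 60 = 2420
step 3: join A via nl_idx
    card(P join A) = 3000*60/(10) = 18000
    cost = 2420 + 3000*6 + 18000 = 38420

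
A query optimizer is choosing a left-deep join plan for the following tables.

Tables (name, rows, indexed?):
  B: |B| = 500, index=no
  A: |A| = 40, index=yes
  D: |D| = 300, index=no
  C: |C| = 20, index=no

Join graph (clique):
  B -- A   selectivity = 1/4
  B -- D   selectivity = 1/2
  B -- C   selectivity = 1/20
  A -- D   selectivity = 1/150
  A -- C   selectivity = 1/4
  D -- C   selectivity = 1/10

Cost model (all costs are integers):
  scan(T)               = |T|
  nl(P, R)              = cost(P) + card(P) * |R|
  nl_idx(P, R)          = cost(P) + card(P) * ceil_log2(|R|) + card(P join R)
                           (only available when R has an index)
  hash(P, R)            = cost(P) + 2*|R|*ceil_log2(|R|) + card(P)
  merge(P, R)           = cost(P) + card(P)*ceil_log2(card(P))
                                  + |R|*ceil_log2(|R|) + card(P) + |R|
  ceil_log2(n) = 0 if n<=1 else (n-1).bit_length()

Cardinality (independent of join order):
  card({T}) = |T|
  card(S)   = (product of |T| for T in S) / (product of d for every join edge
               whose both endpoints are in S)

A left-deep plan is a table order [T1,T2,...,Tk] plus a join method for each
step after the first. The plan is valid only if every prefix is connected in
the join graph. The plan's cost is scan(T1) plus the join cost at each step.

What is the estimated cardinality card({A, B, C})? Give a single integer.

1250

Tables in S: A(40), B(500), C(20)
Edges inside S: B-A(d=4), B-C(d=20), A-C(d=4)
numerator = 40 * 500 * 20 = 400000
denominator = 4 * 20 * 4 = 320
card(S) = 400000 / 320 = 1250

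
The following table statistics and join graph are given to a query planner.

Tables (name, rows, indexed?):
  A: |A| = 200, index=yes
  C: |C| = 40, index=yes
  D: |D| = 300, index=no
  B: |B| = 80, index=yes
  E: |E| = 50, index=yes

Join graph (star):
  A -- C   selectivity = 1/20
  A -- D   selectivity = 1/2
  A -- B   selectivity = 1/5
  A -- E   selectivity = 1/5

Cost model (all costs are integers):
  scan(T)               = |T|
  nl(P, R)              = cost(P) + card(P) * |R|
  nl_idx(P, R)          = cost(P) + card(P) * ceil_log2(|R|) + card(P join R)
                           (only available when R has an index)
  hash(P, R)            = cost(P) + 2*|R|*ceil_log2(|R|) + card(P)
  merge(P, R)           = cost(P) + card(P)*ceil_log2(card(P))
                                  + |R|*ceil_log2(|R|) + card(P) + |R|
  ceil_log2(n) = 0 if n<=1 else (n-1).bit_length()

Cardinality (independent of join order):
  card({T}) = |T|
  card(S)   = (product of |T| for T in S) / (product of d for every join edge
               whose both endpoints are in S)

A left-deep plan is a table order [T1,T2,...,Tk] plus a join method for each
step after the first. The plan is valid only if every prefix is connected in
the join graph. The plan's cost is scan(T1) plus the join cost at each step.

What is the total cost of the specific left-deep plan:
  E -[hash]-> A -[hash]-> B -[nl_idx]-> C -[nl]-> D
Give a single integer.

step 1: scan E: cost=50, card=50
step 2: join A via hash
    card(P join A) = 50*200/(5) = 2000
    cost = 50 + 2*200*8 + 50 = 3300
step 3: join B via hash
    card(P join B) = 2000*80/(5) = 32000
    cost = 3300 + 2*80*7 + 2000 = 6420
step 4: join C via nl_idx
    card(P join C) = 32000*40/(20) = 64000
    cost = 6420 + 32000*6 + 64000 = 262420
step 5: join D via nl
    card(P join D) = 64000*300/(2) = 9600000
    cost = 262420 + 64000*300 = 19462420

19462420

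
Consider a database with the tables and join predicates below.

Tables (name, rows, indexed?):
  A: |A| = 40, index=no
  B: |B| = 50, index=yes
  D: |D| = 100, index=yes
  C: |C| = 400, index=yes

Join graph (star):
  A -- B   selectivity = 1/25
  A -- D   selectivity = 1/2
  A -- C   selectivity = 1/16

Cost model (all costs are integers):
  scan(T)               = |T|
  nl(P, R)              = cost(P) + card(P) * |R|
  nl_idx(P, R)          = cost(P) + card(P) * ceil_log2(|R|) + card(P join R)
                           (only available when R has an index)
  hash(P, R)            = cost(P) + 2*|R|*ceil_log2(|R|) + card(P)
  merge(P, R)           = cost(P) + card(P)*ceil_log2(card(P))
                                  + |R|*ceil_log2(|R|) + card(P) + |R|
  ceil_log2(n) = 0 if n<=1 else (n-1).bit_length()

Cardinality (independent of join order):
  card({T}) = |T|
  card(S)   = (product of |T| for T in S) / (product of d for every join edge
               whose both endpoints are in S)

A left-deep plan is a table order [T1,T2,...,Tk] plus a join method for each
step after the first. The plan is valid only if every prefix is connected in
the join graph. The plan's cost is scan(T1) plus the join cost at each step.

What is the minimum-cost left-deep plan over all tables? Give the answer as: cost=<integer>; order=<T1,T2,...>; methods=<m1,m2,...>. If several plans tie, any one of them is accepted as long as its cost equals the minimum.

Selinger DP (subsets sized 1..n):
  {A}: scan cost=40, card=40
  {B}: scan cost=50, card=50
  {D}: scan cost=100, card=100
  {C}: scan cost=400, card=400
  {AB}: card=80; try (B,nl_idx)→360, (A,hash)→580, (B,merge)→670, (B,hash)→680, (A,merge)→680, (B,nl)→2040 …(+1); best=360 via (B,nl_idx)
  {AD}: card=2000; try (A,hash)→680, (D,merge)→1120, (A,merge)→1180, (D,hash)→1480, (D,nl_idx)→2320, (D,nl)→4040 …(+1); best=680 via (A,hash)
  {AC}: card=1000; try (A,hash)→1280, (C,nl_idx)→1400, (C,merge)→4320, (A,merge)→4680, (C,hash)→7280, (C,nl)→16040 …(+1); best=1280 via (A,hash)
  {ABD}: card=4000; try (D,merge)→1800, (D,hash)→1840, (B,hash)→3280, (D,nl_idx)→4920, (D,nl)→8360, (B,nl_idx)→16680 …(+2); best=1800 via (D,merge)
  {ABC}: card=2000; try (B,hash)→2880, (C,nl_idx)→3080, (C,merge)→5000, (C,hash)→7640, (B,nl_idx)→9280, (B,merge)→12630 …(+2); best=2880 via (B,hash)
  {ACD}: card=50000; try (D,hash)→3680, (C,hash)→9880, (D,merge)→13080, (C,merge)→28680, (D,nl_idx)→58280, (C,nl_idx)→68680 …(+2); best=3680 via (D,hash)
  {ABCD}: card=100000; try (D,hash)→6280, (C,hash)→13000, (D,merge)→27680, (B,hash)→54280, (C,merge)→57800, (D,nl_idx)→116880 …(+6); best=6280 via (D,hash)

cost=6280; order=C,A,B,D; methods=hash,hash,hash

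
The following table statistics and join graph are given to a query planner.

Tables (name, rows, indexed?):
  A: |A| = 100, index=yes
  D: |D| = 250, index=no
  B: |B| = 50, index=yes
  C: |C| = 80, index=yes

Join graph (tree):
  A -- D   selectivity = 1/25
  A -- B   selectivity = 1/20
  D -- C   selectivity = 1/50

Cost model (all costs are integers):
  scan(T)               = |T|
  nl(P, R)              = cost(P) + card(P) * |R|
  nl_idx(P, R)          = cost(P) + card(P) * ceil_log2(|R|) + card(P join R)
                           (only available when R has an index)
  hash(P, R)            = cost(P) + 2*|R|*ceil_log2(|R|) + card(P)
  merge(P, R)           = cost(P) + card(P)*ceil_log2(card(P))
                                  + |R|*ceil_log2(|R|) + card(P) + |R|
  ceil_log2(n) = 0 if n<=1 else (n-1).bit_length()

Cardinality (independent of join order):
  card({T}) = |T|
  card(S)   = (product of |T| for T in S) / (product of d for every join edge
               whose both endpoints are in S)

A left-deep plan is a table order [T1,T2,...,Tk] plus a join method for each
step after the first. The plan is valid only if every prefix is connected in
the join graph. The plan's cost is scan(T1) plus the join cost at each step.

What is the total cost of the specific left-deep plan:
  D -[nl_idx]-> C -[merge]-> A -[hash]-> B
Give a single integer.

9400

step 1: scan D: cost=250, card=250
step 2: join C via nl_idx
    card(P join C) = 250*80/(50) = 400
    cost = 250 + 250*7 + 400 = 2400
step 3: join A via merge
    card(P join A) = 400*100/(25) = 1600
    cost = 2400 + 400*9 + 100*7 + 400 + 100 = 7200
step 4: join B via hash
    card(P join B) = 1600*50/(20) = 4000
    cost = 7200 + 2*50*6 + 1600 = 9400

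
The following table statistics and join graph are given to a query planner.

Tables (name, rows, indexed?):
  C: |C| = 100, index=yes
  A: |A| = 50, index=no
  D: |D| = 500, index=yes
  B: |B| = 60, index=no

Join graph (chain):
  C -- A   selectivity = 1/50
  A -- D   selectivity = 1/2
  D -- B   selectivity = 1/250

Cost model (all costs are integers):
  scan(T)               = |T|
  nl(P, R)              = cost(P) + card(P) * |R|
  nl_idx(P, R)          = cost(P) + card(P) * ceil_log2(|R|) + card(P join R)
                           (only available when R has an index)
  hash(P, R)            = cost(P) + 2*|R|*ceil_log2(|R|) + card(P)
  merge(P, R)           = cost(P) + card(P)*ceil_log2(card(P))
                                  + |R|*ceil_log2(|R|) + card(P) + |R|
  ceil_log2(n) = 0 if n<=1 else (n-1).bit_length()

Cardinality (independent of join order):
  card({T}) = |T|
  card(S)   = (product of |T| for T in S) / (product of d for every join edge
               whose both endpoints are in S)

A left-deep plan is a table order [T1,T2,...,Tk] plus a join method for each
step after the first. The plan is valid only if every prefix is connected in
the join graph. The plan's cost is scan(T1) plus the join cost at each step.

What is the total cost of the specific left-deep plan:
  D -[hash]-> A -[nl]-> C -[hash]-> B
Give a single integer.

1277320

step 1: scan D: cost=500, card=500
step 2: join A via hash
    card(P join A) = 500*50/(2) = 12500
    cost = 500 + 2*50*6 + 500 = 1600
step 3: join C via nl
    card(P join C) = 12500*100/(50) = 25000
    cost = 1600 + 12500*100 = 1251600
step 4: join B via hash
    card(P join B) = 25000*60/(250) = 6000
    cost = 1251600 + 2*60*6 + 25000 = 1277320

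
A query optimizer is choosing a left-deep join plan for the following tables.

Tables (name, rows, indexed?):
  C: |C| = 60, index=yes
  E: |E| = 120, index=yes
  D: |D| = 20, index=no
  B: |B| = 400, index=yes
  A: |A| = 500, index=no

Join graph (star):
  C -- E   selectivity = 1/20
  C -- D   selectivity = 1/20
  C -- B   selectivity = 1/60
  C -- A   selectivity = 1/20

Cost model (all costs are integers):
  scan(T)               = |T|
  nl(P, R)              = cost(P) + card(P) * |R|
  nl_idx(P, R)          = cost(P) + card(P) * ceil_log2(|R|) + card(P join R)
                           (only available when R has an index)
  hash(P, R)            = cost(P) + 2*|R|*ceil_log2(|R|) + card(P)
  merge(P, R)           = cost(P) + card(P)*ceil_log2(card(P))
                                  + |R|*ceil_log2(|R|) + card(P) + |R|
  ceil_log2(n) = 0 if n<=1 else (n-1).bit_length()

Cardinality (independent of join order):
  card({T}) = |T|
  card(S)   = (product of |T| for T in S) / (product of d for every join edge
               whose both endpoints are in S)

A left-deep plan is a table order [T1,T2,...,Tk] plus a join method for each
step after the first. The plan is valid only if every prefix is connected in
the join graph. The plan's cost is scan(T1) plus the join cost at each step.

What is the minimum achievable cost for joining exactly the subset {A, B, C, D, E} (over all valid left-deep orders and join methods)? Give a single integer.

14620

Selinger DP over subsets of {A,B,C,D,E}:
  {C}: scan cost=60, card=60
  {E}: scan cost=120, card=120
  {D}: scan cost=20, card=20
  {B}: scan cost=400, card=400
  {A}: scan cost=500, card=500
  {CE}: card=360; try (E,nl_idx)→840, (C,hash)→960, (C,nl_idx)→1200, (E,merge)→1440, (C,merge)→1500, (E,hash)→1800 …(+2); best=840 via (E,nl_idx)
  {CD}: card=60; try (C,nl_idx)→200, (D,hash)→320, (C,merge)→560, (D,merge)→600, (C,hash)→760, (C,nl)→1220 …(+1); best=200 via (C,nl_idx)
  {BC}: card=400; try (B,nl_idx)→1000, (C,hash)→1520, (C,nl_idx)→3200, (B,merge)→4480, (C,merge)→4820, (B,hash)→7320 …(+2); best=1000 via (B,nl_idx)
  {AC}: card=1500; try (C,hash)→1720, (C,nl_idx)→5000, (A,merge)→5480, (C,merge)→5920, (A,hash)→9120, (A,nl)→30060 …(+1); best=1720 via (C,hash)
  {CDE}: card=360; try (E,nl_idx)→980, (D,hash)→1400, (E,merge)→1580, (E,hash)→1940, (D,merge)→4560, (E,nl)→7400 …(+1); best=980 via (E,nl_idx)
  {BCE}: card=2400; try (E,hash)→3080, (E,merge)→5960, (E,nl_idx)→6200, (B,nl_idx)→6480, (B,hash)→8400, (B,merge)→8440 …(+2); best=3080 via (E,hash)
  {ACE}: card=9000; try (E,hash)→4900, (A,merge)→9440, (A,hash)→10200, (E,merge)→20680, (E,nl_idx)→21220, (A,nl)→180840 …(+1); best=4900 via (E,hash)
  {BCD}: card=400; try (B,nl_idx)→1140, (D,hash)→1600, (B,merge)→4620, (D,merge)→5120, (B,hash)→7460, (D,nl)→9000 …(+1); best=1140 via (B,nl_idx)
  {ACD}: card=1500; try (D,hash)→3420, (A,merge)→5620, (A,hash)→9260, (D,merge)→19840, (A,nl)→30200, (D,nl)→31720; best=3420 via (D,hash)
  {ABC}: card=10000; try (A,merge)→10000, (A,hash)→10400, (B,hash)→10420, (B,merge)→23720, (B,nl_idx)→25220, (A,nl)→201000 …(+1); best=10000 via (A,merge)
  {BCDE}: card=2400; try (E,hash)→3220, (D,hash)→5680, (E,merge)→6100, (E,nl_idx)→6340, (B,nl_idx)→6620, (B,hash)→8540 …(+5); best=3220 via (E,hash)
  {ACDE}: card=9000; try (E,hash)→6600, (A,merge)→9580, (A,hash)→10340, (D,hash)→14100, (E,merge)→22380, (E,nl_idx)→22920 …(+4); best=6600 via (E,hash)
  {ABCE}: card=60000; try (A,hash)→14480, (B,hash)→21100, (E,hash)→21680, (A,merge)→39280, (E,nl_idx)→140000, (B,merge)→143900 …(+5); best=14480 via (A,hash)
  {ABCD}: card=10000; try (A,merge)→10140, (A,hash)→10540, (B,hash)→12120, (D,hash)→20200, (B,merge)→25420, (B,nl_idx)→26920 …(+4); best=10140 via (A,merge)
  {ABCDE}: card=60000; try (A,hash)→14620, (E,hash)→21820, (B,hash)→22800, (A,merge)→39420, (D,hash)→74680, (E,nl_idx)→140140 …(+8); best=14620 via (A,hash)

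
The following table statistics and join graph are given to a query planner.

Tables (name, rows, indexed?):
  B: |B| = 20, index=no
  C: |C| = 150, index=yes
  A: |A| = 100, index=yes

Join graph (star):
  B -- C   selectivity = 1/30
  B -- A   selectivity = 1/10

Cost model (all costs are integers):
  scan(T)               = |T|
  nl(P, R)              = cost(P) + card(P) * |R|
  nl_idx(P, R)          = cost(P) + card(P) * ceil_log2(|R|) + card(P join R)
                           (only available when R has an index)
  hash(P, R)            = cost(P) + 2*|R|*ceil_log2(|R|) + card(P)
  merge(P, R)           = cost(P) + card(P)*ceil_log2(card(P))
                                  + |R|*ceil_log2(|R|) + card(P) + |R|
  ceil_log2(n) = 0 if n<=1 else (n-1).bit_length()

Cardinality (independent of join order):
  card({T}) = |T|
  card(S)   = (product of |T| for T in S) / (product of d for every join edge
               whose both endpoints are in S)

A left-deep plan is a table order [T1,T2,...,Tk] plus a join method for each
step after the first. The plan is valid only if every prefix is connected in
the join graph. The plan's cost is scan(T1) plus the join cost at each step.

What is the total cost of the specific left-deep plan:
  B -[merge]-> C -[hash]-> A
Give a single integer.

2990

step 1: scan B: cost=20, card=20
step 2: join C via merge
    card(P join C) = 20*150/(30) = 100
    cost = 20 + 20*5 + 150*8 + 20 + 150 = 1490
step 3: join A via hash
    card(P join A) = 100*100/(10) = 1000
    cost = 1490 + 2*100*7 + 100 = 2990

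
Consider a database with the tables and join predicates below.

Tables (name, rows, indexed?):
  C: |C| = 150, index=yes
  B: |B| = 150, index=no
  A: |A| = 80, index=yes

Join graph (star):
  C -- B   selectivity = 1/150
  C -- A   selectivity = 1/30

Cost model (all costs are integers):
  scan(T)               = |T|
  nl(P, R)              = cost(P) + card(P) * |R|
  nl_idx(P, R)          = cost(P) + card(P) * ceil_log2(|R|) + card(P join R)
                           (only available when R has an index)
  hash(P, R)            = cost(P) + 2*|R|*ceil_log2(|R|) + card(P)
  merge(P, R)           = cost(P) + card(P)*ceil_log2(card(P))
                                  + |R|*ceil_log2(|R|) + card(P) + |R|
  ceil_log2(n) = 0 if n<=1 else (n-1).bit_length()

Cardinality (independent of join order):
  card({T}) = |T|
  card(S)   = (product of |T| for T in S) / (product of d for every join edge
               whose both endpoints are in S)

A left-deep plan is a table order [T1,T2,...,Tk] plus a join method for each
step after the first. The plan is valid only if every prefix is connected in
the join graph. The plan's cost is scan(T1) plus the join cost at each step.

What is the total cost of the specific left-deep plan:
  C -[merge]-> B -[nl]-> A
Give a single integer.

step 1: scan C: cost=150, card=150
step 2: join B via merge
    card(P join B) = 150*150/(150) = 150
    cost = 150 + 150*8 + 150*8 + 150 + 150 = 2850
step 3: join A via nl
    card(P join A) = 150*80/(30) = 400
    cost = 2850 + 150*80 = 14850

14850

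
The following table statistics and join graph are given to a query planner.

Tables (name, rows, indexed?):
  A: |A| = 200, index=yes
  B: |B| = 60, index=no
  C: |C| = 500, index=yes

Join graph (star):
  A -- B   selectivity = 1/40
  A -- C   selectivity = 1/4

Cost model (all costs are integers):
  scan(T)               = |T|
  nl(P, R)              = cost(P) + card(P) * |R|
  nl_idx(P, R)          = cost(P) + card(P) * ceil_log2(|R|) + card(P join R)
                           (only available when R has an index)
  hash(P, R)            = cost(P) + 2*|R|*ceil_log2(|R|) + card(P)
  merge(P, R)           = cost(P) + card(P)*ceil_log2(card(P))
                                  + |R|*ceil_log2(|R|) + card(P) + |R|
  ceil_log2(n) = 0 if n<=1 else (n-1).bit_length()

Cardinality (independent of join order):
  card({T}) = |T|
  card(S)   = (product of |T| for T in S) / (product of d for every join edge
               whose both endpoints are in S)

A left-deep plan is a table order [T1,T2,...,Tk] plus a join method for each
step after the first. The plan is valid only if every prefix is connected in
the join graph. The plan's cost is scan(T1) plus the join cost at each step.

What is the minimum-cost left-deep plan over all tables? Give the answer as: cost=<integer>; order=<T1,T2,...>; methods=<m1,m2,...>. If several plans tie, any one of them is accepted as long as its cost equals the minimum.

cost=8840; order=B,A,C; methods=nl_idx,merge

Selinger DP (subsets sized 1..n):
  {A}: scan cost=200, card=200
  {B}: scan cost=60, card=60
  {C}: scan cost=500, card=500
  {AB}: card=300; try (A,nl_idx)→840, (B,hash)→1120, (A,merge)→2280, (B,merge)→2420, (A,hash)→3320, (A,nl)→12060 …(+1); best=840 via (A,nl_idx)
  {AC}: card=25000; try (A,hash)→4200, (C,merge)→7000, (A,merge)→7300, (C,hash)→9400, (C,nl_idx)→27000, (A,nl_idx)→29500 …(+2); best=4200 via (A,hash)
  {ABC}: card=37500; try (C,merge)→8840, (C,hash)→10140, (B,hash)→29920, (C,nl_idx)→41040, (C,nl)→150840, (B,merge)→404620 …(+1); best=8840 via (C,merge)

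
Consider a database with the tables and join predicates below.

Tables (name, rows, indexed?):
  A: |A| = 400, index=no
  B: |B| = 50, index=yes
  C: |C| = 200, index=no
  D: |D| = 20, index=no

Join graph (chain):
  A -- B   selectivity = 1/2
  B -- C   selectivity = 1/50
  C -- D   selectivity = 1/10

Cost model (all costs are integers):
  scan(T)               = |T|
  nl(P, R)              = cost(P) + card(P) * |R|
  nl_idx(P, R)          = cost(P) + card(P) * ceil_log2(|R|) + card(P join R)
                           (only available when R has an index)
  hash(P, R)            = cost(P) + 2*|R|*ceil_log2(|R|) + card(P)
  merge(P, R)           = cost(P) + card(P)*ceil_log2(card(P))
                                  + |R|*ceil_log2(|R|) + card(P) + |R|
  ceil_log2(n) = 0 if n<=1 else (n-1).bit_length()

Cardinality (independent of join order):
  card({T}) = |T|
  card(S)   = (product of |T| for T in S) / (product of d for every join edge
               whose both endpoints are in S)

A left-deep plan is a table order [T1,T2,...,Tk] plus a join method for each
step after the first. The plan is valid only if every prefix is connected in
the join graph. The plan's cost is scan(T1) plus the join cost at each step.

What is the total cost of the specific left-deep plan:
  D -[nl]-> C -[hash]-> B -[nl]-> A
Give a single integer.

165020

step 1: scan D: cost=20, card=20
step 2: join C via nl
    card(P join C) = 20*200/(10) = 400
    cost = 20 + 20*200 = 4020
step 3: join B via hash
    card(P join B) = 400*50/(50) = 400
    cost = 4020 + 2*50*6 + 400 = 5020
step 4: join A via nl
    card(P join A) = 400*400/(2) = 80000
    cost = 5020 + 400*400 = 165020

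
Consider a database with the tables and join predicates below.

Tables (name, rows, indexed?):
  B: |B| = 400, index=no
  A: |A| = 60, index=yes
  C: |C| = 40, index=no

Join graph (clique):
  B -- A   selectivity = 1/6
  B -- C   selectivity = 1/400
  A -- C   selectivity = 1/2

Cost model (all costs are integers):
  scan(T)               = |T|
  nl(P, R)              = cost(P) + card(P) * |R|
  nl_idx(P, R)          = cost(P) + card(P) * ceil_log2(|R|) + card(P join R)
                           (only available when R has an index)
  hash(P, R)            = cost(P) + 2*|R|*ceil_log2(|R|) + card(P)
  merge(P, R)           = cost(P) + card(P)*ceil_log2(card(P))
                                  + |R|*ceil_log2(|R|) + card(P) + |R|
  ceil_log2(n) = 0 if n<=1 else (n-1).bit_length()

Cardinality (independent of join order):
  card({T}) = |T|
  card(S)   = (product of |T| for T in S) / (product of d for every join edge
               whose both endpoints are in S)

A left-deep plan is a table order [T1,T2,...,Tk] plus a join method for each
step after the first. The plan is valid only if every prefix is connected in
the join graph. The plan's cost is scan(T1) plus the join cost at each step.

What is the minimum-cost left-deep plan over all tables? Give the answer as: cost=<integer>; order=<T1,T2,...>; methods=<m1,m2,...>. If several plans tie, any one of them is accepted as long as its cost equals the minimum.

cost=1720; order=B,C,A; methods=hash,nl_idx

Selinger DP (subsets sized 1..n):
  {B}: scan cost=400, card=400
  {A}: scan cost=60, card=60
  {C}: scan cost=40, card=40
  {AB}: card=4000; try (A,hash)→1520, (B,merge)→4480, (A,merge)→4820, (A,nl_idx)→6800, (B,hash)→7320, (B,nl)→24060 …(+1); best=1520 via (A,hash)
  {BC}: card=40; try (C,hash)→1280, (B,merge)→4320, (C,merge)→4680, (B,hash)→7280, (B,nl)→16040, (C,nl)→16400; best=1280 via (C,hash)
  {AC}: card=1200; try (C,hash)→600, (A,merge)→740, (C,merge)→760, (A,hash)→800, (A,nl_idx)→1480, (A,nl)→2440 …(+1); best=600 via (C,hash)
  {ABC}: card=200; try (A,nl_idx)→1720, (A,merge)→1980, (A,hash)→2040, (A,nl)→3680, (C,hash)→6000, (B,hash)→9000 …(+4); best=1720 via (A,nl_idx)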